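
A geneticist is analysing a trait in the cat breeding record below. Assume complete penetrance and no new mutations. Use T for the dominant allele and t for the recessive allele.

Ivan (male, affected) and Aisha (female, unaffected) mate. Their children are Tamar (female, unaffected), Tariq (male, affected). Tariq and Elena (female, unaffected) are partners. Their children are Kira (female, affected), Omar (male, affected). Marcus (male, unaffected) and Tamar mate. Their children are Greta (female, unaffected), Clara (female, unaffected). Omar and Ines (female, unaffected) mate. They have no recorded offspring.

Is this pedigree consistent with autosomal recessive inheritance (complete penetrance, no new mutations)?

A consistent assignment under autosomal recessive exists: Ivan tt, Aisha Tt, Tamar Tt, Tariq tt, Elena Tt, Marcus TT, Kira tt, Omar tt, Ines TT, Greta TT, Clara TT.
In this assignment every recorded phenotype matches its genotype and every non-founder's genotype is obtainable from its parents' genotypes, so the pedigree is consistent.

Yes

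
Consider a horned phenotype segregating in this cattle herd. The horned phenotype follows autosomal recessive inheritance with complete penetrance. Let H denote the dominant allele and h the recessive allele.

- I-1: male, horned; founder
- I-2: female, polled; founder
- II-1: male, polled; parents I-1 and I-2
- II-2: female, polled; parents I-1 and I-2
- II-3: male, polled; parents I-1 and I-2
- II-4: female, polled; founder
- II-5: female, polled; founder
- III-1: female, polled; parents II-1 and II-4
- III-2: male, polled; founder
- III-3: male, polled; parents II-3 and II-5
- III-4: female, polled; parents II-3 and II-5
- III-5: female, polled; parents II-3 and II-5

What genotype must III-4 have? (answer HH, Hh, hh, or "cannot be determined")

III-4's phenotype allows HH or Hh, and no parent or child forces a single allele at both positions; consistent genotype assignments exist with III-4 as HH or Hh.

cannot be determined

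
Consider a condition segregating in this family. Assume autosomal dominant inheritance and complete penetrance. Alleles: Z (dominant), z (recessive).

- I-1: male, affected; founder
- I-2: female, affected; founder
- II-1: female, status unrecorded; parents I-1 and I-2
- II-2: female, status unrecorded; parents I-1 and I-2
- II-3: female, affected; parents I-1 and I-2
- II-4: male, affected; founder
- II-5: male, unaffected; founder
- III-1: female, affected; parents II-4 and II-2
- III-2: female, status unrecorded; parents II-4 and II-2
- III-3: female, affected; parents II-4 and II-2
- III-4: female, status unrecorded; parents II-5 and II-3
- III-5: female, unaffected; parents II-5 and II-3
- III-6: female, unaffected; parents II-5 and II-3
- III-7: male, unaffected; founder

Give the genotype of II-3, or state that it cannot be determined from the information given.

Zz

From phenotype alone, II-3 is ZZ or Zz.
II-3 is affected so carries Z and passed z to III-5 (zz), so II-3 is Zz.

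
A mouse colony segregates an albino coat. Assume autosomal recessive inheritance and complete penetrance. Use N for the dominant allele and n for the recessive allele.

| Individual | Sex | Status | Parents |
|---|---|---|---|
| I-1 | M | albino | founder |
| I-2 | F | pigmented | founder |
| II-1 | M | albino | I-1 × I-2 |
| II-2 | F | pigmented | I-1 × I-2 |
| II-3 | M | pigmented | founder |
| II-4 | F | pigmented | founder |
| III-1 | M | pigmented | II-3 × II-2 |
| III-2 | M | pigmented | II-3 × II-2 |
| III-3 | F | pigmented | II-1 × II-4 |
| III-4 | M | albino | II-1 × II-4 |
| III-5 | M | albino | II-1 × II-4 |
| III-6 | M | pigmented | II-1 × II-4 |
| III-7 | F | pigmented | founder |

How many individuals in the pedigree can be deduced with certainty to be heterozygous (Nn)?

5

Obligate heterozygotes: I-2 is pigmented so carries N and passed n to II-1 (nn), so I-2 is Nn; II-2 is pigmented so carries N and received n from I-1 (nn), so II-2 is Nn; II-4 is pigmented so carries N and passed n to III-4 (nn), so II-4 is Nn; III-3 is pigmented so carries N and received n from II-1 (nn), so III-3 is Nn; III-6 is pigmented so carries N and received n from II-1 (nn), so III-6 is Nn.
Every other individual is either homozygous by phenotype or has at least one consistent homozygous assignment, so the count is 5.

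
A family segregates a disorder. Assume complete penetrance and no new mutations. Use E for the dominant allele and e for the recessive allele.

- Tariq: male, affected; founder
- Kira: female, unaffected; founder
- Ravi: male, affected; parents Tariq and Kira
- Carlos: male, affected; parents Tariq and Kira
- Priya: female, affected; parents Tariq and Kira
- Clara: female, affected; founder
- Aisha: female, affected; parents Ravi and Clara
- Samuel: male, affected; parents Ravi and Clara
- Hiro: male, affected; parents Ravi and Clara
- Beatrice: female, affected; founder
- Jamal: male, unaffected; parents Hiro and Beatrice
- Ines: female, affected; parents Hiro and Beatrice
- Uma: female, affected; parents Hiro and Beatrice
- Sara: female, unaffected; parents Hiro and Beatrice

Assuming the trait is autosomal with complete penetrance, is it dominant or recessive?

dominant

Hiro and Beatrice are both affected yet have an unaffected child Jamal. Under a recessive model two affected parents are homozygous and every child would be affected, so the trait cannot be recessive.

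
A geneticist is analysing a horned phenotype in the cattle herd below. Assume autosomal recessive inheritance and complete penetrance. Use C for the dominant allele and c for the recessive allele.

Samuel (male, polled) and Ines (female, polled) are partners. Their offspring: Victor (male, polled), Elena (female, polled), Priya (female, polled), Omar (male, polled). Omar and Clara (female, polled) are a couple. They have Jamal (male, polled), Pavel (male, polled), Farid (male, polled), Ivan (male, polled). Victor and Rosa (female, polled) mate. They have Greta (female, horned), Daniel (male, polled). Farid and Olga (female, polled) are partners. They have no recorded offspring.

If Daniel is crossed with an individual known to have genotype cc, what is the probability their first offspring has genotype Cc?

Victor is polled so carries C and passed c to Greta (cc), so Victor is Cc.
Rosa is polled so carries C and passed c to Greta (cc), so Rosa is Cc.
Daniel is a polled offspring of Victor (Cc) × Rosa (Cc), whose cross gives 1/4 CC : 1/2 Cc : 1/4 cc; conditioning on being polled, Daniel is CC with probability 1/3, Cc with probability 2/3.
Summing over parental genotype combinations, P(offspring has genotype Cc) = 1/3·1 + 2/3·1/2 = 2/3.

2/3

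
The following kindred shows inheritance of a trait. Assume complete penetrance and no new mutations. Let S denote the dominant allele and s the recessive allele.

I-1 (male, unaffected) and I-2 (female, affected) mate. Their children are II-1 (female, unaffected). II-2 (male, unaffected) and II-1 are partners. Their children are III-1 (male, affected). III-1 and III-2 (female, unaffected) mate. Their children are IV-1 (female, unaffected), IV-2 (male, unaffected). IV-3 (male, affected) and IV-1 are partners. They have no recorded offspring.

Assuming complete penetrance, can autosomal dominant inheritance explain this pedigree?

Under autosomal dominant, III-1 (affected, male) cannot arise from II-2 (unaffected) × II-1 (unaffected).

No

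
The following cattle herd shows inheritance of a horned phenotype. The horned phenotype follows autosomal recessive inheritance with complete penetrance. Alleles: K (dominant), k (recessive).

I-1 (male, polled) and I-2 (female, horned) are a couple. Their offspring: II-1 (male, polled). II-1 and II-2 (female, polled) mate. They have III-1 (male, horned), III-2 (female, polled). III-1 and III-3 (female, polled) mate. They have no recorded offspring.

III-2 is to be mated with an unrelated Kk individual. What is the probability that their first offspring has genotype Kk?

1/2

II-1 is polled so carries K and received k from I-2 (kk), so II-1 is Kk.
II-2 is polled so carries K and passed k to III-1 (kk), so II-2 is Kk.
III-2 is a polled offspring of II-1 (Kk) × II-2 (Kk), whose cross gives 1/4 KK : 1/2 Kk : 1/4 kk; conditioning on being polled, III-2 is KK with probability 1/3, Kk with probability 2/3.
Summing over parental genotype combinations, P(offspring has genotype Kk) = 1/3·1/2 + 2/3·1/2 = 1/2.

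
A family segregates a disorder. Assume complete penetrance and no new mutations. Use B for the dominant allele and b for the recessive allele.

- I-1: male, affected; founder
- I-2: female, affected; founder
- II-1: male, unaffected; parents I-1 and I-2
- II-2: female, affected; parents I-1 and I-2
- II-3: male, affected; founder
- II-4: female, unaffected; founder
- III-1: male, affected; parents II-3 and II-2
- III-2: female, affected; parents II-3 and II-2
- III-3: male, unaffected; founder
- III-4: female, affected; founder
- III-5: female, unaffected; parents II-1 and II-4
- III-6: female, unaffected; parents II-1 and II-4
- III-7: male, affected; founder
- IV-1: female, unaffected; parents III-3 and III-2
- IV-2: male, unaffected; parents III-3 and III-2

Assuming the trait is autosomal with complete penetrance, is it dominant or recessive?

I-1 and I-2 are both affected yet have an unaffected child II-1. Under a recessive model two affected parents are homozygous and every child would be affected, so the trait cannot be recessive.

dominant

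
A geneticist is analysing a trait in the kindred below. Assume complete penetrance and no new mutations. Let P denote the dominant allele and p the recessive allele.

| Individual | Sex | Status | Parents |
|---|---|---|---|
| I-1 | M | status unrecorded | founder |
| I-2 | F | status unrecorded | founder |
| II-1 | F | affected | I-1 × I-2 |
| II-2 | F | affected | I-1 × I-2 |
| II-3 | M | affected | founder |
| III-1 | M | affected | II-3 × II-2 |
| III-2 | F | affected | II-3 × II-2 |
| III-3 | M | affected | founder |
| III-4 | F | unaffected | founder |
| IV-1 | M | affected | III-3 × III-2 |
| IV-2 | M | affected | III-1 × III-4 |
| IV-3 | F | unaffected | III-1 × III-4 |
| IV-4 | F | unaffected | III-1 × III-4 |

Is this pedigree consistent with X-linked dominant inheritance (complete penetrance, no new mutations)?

No

Under X-linked dominant, IV-2 (affected, male) cannot arise from III-1 (affected) × III-4 (unaffected).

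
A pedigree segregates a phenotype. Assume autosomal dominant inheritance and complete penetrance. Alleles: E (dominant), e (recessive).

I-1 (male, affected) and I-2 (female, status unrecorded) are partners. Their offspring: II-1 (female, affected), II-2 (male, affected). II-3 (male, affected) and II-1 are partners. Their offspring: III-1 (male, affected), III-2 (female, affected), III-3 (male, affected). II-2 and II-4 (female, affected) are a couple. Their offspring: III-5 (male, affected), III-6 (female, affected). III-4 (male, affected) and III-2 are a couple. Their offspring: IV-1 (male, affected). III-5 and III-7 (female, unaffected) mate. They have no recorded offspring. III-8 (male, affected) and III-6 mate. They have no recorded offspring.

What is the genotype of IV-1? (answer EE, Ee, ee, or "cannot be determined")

cannot be determined

IV-1's phenotype allows EE or Ee, and no parent or child forces a single allele at both positions; consistent genotype assignments exist with IV-1 as EE or Ee.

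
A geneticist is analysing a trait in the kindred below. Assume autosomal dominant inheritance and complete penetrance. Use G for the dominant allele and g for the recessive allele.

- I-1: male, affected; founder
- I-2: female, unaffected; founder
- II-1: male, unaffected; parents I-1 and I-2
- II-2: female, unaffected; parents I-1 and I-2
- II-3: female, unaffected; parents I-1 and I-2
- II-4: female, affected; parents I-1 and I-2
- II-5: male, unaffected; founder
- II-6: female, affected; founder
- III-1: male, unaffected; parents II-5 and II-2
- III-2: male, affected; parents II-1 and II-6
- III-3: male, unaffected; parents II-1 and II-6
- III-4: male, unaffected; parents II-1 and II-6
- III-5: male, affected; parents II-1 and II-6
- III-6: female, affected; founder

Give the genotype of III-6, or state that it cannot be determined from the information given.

III-6's phenotype allows GG or Gg, and no parent or child forces a single allele at both positions; consistent genotype assignments exist with III-6 as GG or Gg.

cannot be determined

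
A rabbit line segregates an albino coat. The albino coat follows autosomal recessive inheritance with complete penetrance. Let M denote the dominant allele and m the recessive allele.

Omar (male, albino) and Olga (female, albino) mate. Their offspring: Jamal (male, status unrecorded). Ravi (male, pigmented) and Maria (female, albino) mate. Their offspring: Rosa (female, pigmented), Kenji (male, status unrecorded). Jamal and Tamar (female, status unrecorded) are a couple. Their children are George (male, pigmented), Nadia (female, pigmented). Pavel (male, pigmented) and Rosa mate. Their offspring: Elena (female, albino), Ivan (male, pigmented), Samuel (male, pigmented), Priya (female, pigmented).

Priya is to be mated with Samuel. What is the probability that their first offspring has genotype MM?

4/9

Pavel is pigmented so carries M and passed m to Elena (mm), so Pavel is Mm.
Rosa is pigmented so carries M and received m from Maria (mm), so Rosa is Mm.
Priya is a pigmented offspring of Pavel (Mm) × Rosa (Mm), whose cross gives 1/4 MM : 1/2 Mm : 1/4 mm; conditioning on being pigmented, Priya is MM with probability 1/3, Mm with probability 2/3.
Samuel is a pigmented offspring of Pavel (Mm) × Rosa (Mm), whose cross gives 1/4 MM : 1/2 Mm : 1/4 mm; conditioning on being pigmented, Samuel is MM with probability 1/3, Mm with probability 2/3.
Summing over parental genotype combinations, P(offspring has genotype MM) = 1/9·1 + 2/9·1/2 + 2/9·1/2 + 4/9·1/4 = 4/9.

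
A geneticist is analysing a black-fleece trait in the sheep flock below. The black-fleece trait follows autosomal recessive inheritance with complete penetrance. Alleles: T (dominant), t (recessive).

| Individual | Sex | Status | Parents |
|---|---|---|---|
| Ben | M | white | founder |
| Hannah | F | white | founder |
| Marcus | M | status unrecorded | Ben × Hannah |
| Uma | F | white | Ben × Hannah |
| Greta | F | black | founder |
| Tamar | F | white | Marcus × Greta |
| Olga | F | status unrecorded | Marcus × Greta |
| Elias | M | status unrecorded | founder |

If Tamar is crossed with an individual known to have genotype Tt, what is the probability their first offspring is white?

3/4

Tamar is white so carries T and received t from Greta (tt), so Tamar is Tt.
The cross gives 1/4 TT : 1/2 Tt : 1/4 tt, so P(offspring is white) = 3/4.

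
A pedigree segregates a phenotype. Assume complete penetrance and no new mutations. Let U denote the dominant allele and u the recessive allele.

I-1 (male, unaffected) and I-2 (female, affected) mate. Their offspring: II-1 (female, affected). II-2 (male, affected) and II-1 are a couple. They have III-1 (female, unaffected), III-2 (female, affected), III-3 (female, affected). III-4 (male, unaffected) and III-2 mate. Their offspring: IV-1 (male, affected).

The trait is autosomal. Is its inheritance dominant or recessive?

II-2 and II-1 are both affected yet have an unaffected child III-1. Under a recessive model two affected parents are homozygous and every child would be affected, so the trait cannot be recessive.

dominant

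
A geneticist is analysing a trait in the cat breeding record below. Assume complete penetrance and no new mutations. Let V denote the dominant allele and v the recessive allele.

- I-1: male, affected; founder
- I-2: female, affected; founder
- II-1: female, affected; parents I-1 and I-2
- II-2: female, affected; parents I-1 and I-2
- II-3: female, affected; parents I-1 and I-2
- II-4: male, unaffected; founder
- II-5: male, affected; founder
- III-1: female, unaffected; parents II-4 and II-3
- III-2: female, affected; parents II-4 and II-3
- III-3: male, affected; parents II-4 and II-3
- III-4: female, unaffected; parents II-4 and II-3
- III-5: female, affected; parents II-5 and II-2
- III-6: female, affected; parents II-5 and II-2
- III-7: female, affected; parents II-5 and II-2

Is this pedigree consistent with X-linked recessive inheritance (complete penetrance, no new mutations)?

Under X-linked recessive, III-2 (affected, female) cannot arise from II-4 (unaffected) × II-3 (affected).

No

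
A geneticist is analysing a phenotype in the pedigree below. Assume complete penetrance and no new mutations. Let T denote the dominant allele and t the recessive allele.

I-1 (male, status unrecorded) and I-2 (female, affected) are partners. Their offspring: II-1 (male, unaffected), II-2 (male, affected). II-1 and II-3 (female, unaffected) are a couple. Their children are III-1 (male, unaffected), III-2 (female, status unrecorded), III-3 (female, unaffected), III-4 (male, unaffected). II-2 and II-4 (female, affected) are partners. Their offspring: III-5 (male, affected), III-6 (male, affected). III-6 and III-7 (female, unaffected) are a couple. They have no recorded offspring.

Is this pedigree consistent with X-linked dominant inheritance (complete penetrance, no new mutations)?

Yes

A consistent assignment under X-linked dominant exists: I-1 X^T Y, I-2 X^T X^t, II-1 X^t Y, II-2 X^T Y, II-3 X^t X^t, II-4 X^T X^T, III-1 X^t Y, III-2 X^t X^t, III-3 X^t X^t, III-4 X^t Y, III-5 X^T Y, III-6 X^T Y, III-7 X^t X^t.
In this assignment every recorded phenotype matches its genotype and every non-founder's genotype is obtainable from its parents' genotypes, so the pedigree is consistent.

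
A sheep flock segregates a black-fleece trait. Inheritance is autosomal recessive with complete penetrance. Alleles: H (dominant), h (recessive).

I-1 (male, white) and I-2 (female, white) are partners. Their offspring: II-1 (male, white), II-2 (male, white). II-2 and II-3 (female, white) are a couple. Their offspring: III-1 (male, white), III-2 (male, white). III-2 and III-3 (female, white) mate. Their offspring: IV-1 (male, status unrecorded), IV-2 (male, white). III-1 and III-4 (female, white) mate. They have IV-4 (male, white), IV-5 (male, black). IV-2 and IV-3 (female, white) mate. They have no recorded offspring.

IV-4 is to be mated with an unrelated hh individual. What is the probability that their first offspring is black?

III-1 is white so carries H and passed h to IV-5 (hh), so III-1 is Hh.
III-4 is white so carries H and passed h to IV-5 (hh), so III-4 is Hh.
IV-4 is a white offspring of III-1 (Hh) × III-4 (Hh), whose cross gives 1/4 HH : 1/2 Hh : 1/4 hh; conditioning on being white, IV-4 is HH with probability 1/3, Hh with probability 2/3.
Summing over parental genotype combinations, P(offspring is black) = 2/3·1/2 = 1/3.

1/3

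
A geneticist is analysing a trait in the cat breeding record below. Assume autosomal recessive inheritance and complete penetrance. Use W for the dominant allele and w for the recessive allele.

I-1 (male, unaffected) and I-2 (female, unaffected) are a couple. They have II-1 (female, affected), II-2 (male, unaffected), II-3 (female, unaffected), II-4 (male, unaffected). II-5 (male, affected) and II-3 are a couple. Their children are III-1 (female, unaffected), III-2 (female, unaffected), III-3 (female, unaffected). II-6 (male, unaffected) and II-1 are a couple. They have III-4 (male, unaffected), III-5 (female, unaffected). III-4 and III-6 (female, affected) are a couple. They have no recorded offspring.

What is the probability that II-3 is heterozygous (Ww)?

I-1 is unaffected so carries W and passed w to II-1 (ww), so I-1 is Ww.
I-2 is unaffected so carries W and passed w to II-1 (ww), so I-2 is Ww.
Their cross gives offspring ratios 1/4 WW : 1/2 Ww : 1/4 ww. Conditioning on II-3 being unaffected, P(Ww) = 1/2 / 3/4 = 2/3 before taking II-3's own offspring into account.
II-5 is affected, so II-5 is ww.
Now use II-3's offspring. Probability of each recorded status — unaffected daughter III-1: 1/2 if II-3 is Ww, 1 if WW; unaffected daughter III-2: 1/2 if II-3 is Ww, 1 if WW; unaffected daughter III-3: 1/2 if II-3 is Ww, 1 if WW.
Bayes: P(Ww) = 2/3·1/8 / (2/3·1/8 + 1/3·1) = 1/5.

1/5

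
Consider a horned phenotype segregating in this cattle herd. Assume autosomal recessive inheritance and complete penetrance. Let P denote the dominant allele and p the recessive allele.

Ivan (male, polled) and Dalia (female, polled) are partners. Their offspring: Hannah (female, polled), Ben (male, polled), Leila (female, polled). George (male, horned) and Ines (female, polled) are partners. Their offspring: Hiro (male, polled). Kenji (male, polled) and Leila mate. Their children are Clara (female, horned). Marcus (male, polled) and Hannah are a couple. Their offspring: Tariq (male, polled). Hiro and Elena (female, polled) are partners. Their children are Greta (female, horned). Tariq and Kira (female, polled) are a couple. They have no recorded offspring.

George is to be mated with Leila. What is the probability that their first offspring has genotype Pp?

1/2

George is horned, so George is pp.
Leila is polled so carries P and passed p to Clara (pp), so Leila is Pp.
The cross gives 1/2 Pp : 1/2 pp, so P(offspring has genotype Pp) = 1/2.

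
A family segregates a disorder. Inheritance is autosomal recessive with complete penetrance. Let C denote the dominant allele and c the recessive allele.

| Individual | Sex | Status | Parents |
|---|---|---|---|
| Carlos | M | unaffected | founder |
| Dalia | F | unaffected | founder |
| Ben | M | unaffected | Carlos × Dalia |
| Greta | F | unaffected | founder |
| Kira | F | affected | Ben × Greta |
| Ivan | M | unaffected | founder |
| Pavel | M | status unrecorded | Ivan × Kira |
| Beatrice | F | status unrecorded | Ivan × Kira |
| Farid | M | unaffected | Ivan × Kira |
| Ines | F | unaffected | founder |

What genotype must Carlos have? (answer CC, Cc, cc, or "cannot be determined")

Carlos's phenotype allows CC or Cc, and no parent or child forces a single allele at both positions; consistent genotype assignments exist with Carlos as CC or Cc.

cannot be determined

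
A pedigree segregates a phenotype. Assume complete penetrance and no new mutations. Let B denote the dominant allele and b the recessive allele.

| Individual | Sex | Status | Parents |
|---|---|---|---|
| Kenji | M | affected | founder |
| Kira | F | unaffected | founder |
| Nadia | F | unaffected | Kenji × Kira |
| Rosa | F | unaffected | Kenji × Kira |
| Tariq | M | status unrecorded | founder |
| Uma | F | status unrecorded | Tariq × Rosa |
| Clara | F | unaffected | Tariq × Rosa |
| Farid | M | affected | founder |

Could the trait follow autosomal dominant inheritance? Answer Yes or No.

A consistent assignment under autosomal dominant exists: Kenji Bb, Kira bb, Nadia bb, Rosa bb, Tariq Bb, Uma Bb, Clara bb, Farid BB.
In this assignment every recorded phenotype matches its genotype and every non-founder's genotype is obtainable from its parents' genotypes, so the pedigree is consistent.

Yes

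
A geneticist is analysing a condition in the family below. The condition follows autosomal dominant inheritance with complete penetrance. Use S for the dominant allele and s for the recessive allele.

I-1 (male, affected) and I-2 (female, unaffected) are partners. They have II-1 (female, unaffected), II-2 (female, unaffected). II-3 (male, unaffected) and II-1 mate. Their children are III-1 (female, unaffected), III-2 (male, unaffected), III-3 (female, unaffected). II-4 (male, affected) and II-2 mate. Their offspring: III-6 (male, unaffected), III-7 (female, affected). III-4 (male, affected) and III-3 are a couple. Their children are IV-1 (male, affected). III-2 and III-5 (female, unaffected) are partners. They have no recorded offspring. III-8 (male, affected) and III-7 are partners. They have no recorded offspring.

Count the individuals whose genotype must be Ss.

Obligate heterozygotes: I-1 is affected so carries S and passed s to II-1 (ss), so I-1 is Ss; II-4 is affected so carries S and passed s to III-6 (ss), so II-4 is Ss; III-7 is affected so carries S and received s from II-2 (ss), so III-7 is Ss; IV-1 is affected so carries S and received s from III-3 (ss), so IV-1 is Ss.
Every other individual is either homozygous by phenotype or has at least one consistent homozygous assignment, so the count is 4.

4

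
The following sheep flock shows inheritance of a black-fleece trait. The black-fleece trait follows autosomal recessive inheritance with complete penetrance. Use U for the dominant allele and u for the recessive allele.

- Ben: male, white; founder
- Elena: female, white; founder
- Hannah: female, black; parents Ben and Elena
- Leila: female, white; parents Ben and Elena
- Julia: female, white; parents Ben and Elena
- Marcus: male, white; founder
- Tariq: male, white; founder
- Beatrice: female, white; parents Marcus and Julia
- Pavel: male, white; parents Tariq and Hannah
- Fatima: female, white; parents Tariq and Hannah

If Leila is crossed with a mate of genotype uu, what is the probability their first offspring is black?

1/3

Ben is white so carries U and passed u to Hannah (uu), so Ben is Uu.
Elena is white so carries U and passed u to Hannah (uu), so Elena is Uu.
Leila is a white offspring of Ben (Uu) × Elena (Uu), whose cross gives 1/4 UU : 1/2 Uu : 1/4 uu; conditioning on being white, Leila is UU with probability 1/3, Uu with probability 2/3.
Summing over parental genotype combinations, P(offspring is black) = 2/3·1/2 = 1/3.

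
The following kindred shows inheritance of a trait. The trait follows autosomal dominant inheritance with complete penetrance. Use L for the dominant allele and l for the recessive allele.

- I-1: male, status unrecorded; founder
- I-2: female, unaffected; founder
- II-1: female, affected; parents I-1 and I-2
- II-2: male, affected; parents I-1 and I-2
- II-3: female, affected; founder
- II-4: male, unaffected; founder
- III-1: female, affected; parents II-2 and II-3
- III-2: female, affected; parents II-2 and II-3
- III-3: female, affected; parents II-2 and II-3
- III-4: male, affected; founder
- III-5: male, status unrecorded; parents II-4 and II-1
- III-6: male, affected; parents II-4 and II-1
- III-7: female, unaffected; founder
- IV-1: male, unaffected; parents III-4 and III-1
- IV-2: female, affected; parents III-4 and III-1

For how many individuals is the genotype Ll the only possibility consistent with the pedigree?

Obligate heterozygotes: II-1 is affected so carries L and received l from I-2 (ll), so II-1 is Ll; II-2 is affected so carries L and received l from I-2 (ll), so II-2 is Ll; III-1 is affected so carries L and passed l to IV-1 (ll), so III-1 is Ll; III-4 is affected so carries L and passed l to IV-1 (ll), so III-4 is Ll; III-6 is affected so carries L and received l from II-4 (ll), so III-6 is Ll.
Every other individual is either homozygous by phenotype or has at least one consistent homozygous assignment, so the count is 5.

5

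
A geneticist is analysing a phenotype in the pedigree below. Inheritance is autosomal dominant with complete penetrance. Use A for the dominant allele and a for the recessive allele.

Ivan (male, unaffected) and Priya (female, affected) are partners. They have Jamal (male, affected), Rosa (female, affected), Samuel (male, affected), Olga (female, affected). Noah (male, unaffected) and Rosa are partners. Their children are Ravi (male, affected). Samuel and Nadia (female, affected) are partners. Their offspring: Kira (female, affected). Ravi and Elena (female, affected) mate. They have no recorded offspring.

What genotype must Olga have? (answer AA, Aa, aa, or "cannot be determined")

Aa

From phenotype alone, Olga is AA or Aa.
Olga is affected so carries A and received a from Ivan (aa), so Olga is Aa.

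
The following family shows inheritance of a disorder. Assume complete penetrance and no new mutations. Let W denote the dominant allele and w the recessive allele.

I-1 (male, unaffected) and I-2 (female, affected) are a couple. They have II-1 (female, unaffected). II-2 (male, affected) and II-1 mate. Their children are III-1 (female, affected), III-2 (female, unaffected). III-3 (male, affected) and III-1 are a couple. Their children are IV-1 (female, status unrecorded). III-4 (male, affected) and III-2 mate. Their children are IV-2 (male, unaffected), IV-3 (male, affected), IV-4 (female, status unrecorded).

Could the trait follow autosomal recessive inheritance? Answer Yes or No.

Yes

A consistent assignment under autosomal recessive exists: I-1 WW, I-2 ww, II-1 Ww, II-2 ww, III-1 ww, III-2 Ww, III-3 ww, III-4 ww, IV-1 ww, IV-2 Ww, IV-3 ww, IV-4 Ww.
In this assignment every recorded phenotype matches its genotype and every non-founder's genotype is obtainable from its parents' genotypes, so the pedigree is consistent.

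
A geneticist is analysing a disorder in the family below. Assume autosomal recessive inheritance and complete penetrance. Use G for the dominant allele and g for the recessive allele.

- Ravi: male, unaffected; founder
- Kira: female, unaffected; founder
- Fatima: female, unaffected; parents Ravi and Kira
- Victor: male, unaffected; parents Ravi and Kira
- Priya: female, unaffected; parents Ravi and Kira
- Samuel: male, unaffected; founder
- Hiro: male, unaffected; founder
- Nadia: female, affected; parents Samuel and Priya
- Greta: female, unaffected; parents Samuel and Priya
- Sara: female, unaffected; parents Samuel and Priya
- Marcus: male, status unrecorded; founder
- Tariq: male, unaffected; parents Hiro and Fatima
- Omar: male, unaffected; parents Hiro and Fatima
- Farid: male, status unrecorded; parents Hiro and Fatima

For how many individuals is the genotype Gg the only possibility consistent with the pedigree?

Obligate heterozygotes: Priya is unaffected so carries G and passed g to Nadia (gg), so Priya is Gg; Samuel is unaffected so carries G and passed g to Nadia (gg), so Samuel is Gg.
Every other individual is either homozygous by phenotype or has at least one consistent homozygous assignment, so the count is 2.

2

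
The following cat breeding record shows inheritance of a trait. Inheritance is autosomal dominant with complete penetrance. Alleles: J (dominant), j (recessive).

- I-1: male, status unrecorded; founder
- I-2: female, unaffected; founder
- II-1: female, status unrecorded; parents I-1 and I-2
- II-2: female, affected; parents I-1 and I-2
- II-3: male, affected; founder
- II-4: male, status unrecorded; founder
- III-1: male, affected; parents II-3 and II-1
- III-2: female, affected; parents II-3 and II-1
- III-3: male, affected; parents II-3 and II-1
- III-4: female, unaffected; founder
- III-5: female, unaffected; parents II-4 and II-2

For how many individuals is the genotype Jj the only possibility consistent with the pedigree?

1

Obligate heterozygotes: II-2 is affected so carries J and received j from I-2 (jj), so II-2 is Jj.
Every other individual is either homozygous by phenotype or has at least one consistent homozygous assignment, so the count is 1.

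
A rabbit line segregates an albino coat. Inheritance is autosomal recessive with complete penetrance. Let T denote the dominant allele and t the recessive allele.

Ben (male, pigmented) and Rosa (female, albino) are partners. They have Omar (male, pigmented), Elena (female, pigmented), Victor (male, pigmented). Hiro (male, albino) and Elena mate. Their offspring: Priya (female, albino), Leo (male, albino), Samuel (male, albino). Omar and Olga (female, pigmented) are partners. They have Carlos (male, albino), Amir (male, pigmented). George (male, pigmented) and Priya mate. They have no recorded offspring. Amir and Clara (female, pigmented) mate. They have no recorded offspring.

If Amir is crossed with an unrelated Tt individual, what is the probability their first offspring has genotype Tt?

Omar is pigmented so carries T and received t from Rosa (tt), so Omar is Tt.
Olga is pigmented so carries T and passed t to Carlos (tt), so Olga is Tt.
Amir is a pigmented offspring of Omar (Tt) × Olga (Tt), whose cross gives 1/4 TT : 1/2 Tt : 1/4 tt; conditioning on being pigmented, Amir is TT with probability 1/3, Tt with probability 2/3.
Summing over parental genotype combinations, P(offspring has genotype Tt) = 1/3·1/2 + 2/3·1/2 = 1/2.

1/2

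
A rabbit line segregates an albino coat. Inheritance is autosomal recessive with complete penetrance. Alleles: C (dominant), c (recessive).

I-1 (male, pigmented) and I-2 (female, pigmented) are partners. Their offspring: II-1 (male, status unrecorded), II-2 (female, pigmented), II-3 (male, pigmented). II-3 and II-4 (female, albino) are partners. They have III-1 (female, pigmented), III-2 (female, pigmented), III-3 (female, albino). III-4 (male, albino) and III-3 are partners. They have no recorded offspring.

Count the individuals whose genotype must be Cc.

Obligate heterozygotes: II-3 is pigmented so carries C and passed c to III-3 (cc), so II-3 is Cc; III-1 is pigmented so carries C and received c from II-4 (cc), so III-1 is Cc; III-2 is pigmented so carries C and received c from II-4 (cc), so III-2 is Cc.
Every other individual is either homozygous by phenotype or has at least one consistent homozygous assignment, so the count is 3.

3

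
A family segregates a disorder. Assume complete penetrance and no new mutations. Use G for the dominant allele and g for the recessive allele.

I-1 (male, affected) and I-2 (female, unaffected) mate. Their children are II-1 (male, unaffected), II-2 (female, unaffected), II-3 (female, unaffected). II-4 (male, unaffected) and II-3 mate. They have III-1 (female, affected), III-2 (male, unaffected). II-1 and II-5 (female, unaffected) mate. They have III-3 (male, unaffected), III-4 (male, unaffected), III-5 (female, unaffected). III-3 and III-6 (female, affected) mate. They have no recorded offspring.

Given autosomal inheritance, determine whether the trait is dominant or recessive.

recessive

II-4 and II-3 are both unaffected yet have an affected child III-1. Under dominance, an affected child requires at least one affected parent, so the trait cannot be dominant.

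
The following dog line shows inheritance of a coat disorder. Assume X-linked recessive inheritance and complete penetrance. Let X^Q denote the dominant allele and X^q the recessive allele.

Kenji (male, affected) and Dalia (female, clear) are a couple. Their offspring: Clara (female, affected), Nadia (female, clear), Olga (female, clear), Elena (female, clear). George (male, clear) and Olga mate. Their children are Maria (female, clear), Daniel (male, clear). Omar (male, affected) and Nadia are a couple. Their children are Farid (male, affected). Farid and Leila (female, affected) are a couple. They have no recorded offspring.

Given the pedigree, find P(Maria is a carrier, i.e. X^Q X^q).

George is clear, so George is X^Q Y.
Olga is clear so carries Q and received q from Kenji (X^q Y), so Olga is X^Q X^q.
Their cross gives offspring ratios 1/2 X^Q X^Q : 1/2 X^Q X^q. Conditioning on Maria being clear, P(X^Q X^q) = 1/2 / 1 = 1/2.

1/2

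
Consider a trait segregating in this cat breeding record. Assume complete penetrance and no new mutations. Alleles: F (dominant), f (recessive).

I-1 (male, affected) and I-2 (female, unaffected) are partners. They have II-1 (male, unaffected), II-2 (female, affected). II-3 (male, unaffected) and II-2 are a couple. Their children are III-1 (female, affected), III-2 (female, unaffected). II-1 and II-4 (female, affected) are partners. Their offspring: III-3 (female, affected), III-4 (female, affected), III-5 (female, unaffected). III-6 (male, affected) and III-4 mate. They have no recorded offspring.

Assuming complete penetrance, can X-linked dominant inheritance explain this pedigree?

A consistent assignment under X-linked dominant exists: I-1 X^F Y, I-2 X^f X^f, II-1 X^f Y, II-2 X^F X^f, II-3 X^f Y, II-4 X^F X^f, III-1 X^F X^f, III-2 X^f X^f, III-3 X^F X^f, III-4 X^F X^f, III-5 X^f X^f, III-6 X^F Y.
In this assignment every recorded phenotype matches its genotype and every non-founder's genotype is obtainable from its parents' genotypes, so the pedigree is consistent.

Yes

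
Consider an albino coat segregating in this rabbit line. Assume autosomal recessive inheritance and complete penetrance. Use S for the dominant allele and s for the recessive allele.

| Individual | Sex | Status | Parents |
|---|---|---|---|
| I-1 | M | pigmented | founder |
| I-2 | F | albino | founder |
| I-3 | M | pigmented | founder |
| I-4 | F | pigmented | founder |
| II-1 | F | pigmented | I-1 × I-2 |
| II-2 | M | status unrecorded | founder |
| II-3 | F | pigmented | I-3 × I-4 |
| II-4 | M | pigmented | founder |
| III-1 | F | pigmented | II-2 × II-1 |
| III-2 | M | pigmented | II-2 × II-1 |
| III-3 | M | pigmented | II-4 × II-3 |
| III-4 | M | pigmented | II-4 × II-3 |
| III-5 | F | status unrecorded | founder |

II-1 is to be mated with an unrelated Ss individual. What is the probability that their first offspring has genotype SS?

1/4

II-1 is pigmented so carries S and received s from I-2 (ss), so II-1 is Ss.
The cross gives 1/4 SS : 1/2 Ss : 1/4 ss, so P(offspring has genotype SS) = 1/4.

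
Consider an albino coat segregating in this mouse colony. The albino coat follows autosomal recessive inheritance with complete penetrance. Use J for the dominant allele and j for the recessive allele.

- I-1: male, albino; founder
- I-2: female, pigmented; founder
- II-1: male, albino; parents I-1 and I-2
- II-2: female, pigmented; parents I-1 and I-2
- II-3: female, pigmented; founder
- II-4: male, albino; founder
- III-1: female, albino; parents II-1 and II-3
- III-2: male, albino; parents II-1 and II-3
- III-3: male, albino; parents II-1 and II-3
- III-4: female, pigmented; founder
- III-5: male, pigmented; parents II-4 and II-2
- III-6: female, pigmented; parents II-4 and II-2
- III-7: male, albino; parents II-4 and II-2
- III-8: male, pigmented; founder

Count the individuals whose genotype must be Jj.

5

Obligate heterozygotes: I-2 is pigmented so carries J and passed j to II-1 (jj), so I-2 is Jj; II-2 is pigmented so carries J and received j from I-1 (jj), so II-2 is Jj; II-3 is pigmented so carries J and passed j to III-1 (jj), so II-3 is Jj; III-5 is pigmented so carries J and received j from II-4 (jj), so III-5 is Jj; III-6 is pigmented so carries J and received j from II-4 (jj), so III-6 is Jj.
Every other individual is either homozygous by phenotype or has at least one consistent homozygous assignment, so the count is 5.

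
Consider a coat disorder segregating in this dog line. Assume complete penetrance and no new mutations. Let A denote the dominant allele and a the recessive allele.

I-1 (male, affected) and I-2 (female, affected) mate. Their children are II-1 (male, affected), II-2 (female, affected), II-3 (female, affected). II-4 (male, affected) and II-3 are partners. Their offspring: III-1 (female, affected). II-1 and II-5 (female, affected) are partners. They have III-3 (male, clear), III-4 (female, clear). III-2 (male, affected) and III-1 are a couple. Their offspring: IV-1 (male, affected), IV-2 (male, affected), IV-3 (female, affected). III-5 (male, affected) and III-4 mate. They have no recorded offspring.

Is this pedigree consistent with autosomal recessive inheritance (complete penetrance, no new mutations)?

Under autosomal recessive, III-3 (clear, male) cannot arise from II-1 (affected) × II-5 (affected).

No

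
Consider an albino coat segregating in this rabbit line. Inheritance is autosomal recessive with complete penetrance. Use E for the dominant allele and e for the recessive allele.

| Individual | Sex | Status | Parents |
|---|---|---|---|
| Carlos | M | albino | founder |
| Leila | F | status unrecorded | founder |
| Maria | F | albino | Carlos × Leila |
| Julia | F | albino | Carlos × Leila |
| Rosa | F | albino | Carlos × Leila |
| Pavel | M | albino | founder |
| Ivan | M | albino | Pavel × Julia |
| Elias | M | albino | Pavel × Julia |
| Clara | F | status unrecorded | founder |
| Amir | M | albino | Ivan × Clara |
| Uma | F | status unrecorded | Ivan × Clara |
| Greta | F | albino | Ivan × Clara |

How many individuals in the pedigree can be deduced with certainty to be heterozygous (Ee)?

0

No individual's genotype is forced to Ee by the pedigree, so the count is 0.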